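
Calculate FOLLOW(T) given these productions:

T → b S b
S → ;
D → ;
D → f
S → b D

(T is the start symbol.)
{ $ }

T is the start symbol, so $ ∈ FOLLOW(T).
T does not occur on any right-hand side.

Taking the union: FOLLOW(T) = { $ }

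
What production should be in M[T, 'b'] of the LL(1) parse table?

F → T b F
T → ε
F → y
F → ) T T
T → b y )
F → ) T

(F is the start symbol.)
To find M[T, 'b'], we find productions for T where 'b' is in the predict set (PREDICT(N → α) = (FIRST(α) \ {ε}) ∪ (FOLLOW(N) if α ⇒* ε)).

Relevant sets:
  FOLLOW(T) = { $, 'b' }

T → ε: PREDICT = { $, 'b' }
  'b' is in predict set, so this production goes in M[T, 'b']
T → b y ): PREDICT = { 'b' }
  'b' is in predict set, so this production goes in M[T, 'b']

M[T, 'b'] = T → ε, T → b y )  (a multiply-defined cell — the grammar is not LL(1))

Answer: T → ε, T → b y )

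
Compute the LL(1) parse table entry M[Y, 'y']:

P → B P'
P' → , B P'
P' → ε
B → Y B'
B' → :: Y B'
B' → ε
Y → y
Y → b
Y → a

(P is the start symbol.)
Y → y

To find M[Y, 'y'], we find productions for Y where 'y' is in the predict set (PREDICT(N → α) = (FIRST(α) \ {ε}) ∪ (FOLLOW(N) if α ⇒* ε)).

Y → y: PREDICT = { 'y' }
  'y' is in predict set, so this production goes in M[Y, 'y']
Y → b: PREDICT = { 'b' }
Y → a: PREDICT = { 'a' }

M[Y, 'y'] = Y → y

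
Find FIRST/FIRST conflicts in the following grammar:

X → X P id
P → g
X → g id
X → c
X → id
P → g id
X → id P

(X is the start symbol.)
FIRST sets of the non-terminals at (or reachable through a nullable prefix from) the front of some alternative:
  FIRST(X) = { 'c', 'g', 'id' }

Productions for X:
  X → X P id: FIRST = { 'c', 'g', 'id' }
  X → g id: FIRST = { 'g' }
  X → c: FIRST = { 'c' }
  X → id: FIRST = { 'id' }
  X → id P: FIRST = { 'id' }
Productions for P:
  P → g: FIRST = { 'g' }
  P → g id: FIRST = { 'g' }

Conflict for X: X → X P id and X → g id
  Overlap: { 'g' }
Conflict for X: X → X P id and X → c
  Overlap: { 'c' }
Conflict for X: X → X P id and X → id
  Overlap: { 'id' }
Conflict for X: X → X P id and X → id P
  Overlap: { 'id' }
Conflict for X: X → id and X → id P
  Overlap: { 'id' }
Conflict for P: P → g and P → g id
  Overlap: { 'g' }

Answer: Yes. X → X P id / X → g id on { 'g' }; X → X P id / X → c on { 'c' }; X → X P id / X → id on { 'id' }; X → X P id / X → id P on { 'id' }; X → id / X → id P on { 'id' }; P → g / P → g id on { 'g' }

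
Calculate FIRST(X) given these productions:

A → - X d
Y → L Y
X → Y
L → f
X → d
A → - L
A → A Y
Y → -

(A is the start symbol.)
To compute FIRST(X), examine every production with X on the left-hand side, reading each right-hand side left to right until a non-nullable symbol is reached.

FIRST sets of the other non-terminals involved (by the same procedure, iterated to a fixed point):
  FIRST(Y) = { '-', 'f' }

From X → Y:
  - Y is a non-terminal: add FIRST(Y) \ {ε} = { '-', 'f' }
    Y is not nullable, so stop
From X → d:
  - d is a terminal: add 'd' and stop

Collecting: FIRST(X) = { '-', 'd', 'f' }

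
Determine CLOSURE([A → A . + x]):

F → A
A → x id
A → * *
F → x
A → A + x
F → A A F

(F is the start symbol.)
To compute CLOSURE, for each item [A → α.Bβ] where B is a non-terminal, add [B → .γ] for all productions B → γ; repeat for the newly added items until nothing changes.

Start with: [A → A . + x]
The dot precedes the terminal '+', so nothing is added.

CLOSURE = { [A → A . + x] }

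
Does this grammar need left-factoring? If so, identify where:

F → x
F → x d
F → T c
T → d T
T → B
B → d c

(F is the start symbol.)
Yes, F has productions with common prefix 'x'

Left-factoring is needed when two productions for the same non-terminal
share a common prefix on the right-hand side.

Productions for F:
  F → x
  F → x d
  F → T c
Productions for T:
  T → d T
  T → B

Found common prefix 'x' in productions for F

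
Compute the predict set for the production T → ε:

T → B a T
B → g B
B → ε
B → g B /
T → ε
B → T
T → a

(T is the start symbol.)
{ $, '/', 'a' }

PREDICT(T → ε) = (FIRST(RHS) \ {ε}) ∪ (FOLLOW(T) if ε ∈ FIRST(RHS), i.e. RHS ⇒* ε)
The right-hand side is ε (FIRST(ε) = { ε }), so the predict set is FOLLOW(T) = { $, '/', 'a' }
PREDICT(T → ε) = { $, '/', 'a' }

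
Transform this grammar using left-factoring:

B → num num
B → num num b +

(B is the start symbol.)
B → num num B'
B' → ε
B' → b +

Left-factoring transforms A → αβ₁ | αβ₂ into A → αA' and A' → β₁ | β₂
(α is the longest common prefix among the alternatives). Repeat until
no nonterminal has two alternatives with a common prefix.

Round 1: B has alternatives sharing prefix 'num num'. Introduce B': B → num num B'
  Add: B' → ε
  Add: B' → b +

No remaining common prefixes — done.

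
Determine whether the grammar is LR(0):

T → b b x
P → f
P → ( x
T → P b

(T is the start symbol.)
Augment with T' → T and build the canonical LR(0) collection (I0 = CLOSURE({[T' → . T]}), then GOTO on every symbol after a dot until no new states appear). It has 10 states:
  I0: { [P → . ( x], [P → . f], [T → . P b], [T → . b b x], [T' → . T] }  — shift
  I1: { [P → ( . x] }  — shift
  I2: { [T → P . b] }  — shift
  I3: { [T' → T .] }  — accept
  I4: { [T → b . b x] }  — shift
  I5: { [P → f .] }  — reduce
  I6: { [T → b b . x] }  — shift
  I7: { [T → b b x .] }  — reduce
  I8: { [T → P b .] }  — reduce
  I9: { [P → ( x .] }  — reduce

Every state is either a pure shift/goto state or contains exactly one complete item and nothing to shift — no conflicts. The grammar is LR(0).

Answer: Yes, the grammar is LR(0)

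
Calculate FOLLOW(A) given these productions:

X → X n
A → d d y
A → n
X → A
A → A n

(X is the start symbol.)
{ $, 'n' }

In X → A: A is at the end, add FOLLOW(X)
In A → A n: A is followed by n, add FIRST(n) \ {ε} = { 'n' }

The FOLLOW sets referred to above (computed the same way, to a fixed point):
  FOLLOW(X) = { $, 'n' }

Taking the union: FOLLOW(A) = { $, 'n' }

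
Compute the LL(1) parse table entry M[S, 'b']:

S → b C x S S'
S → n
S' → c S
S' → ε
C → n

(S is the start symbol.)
S → b C x S S'

To find M[S, 'b'], we find productions for S where 'b' is in the predict set (PREDICT(N → α) = (FIRST(α) \ {ε}) ∪ (FOLLOW(N) if α ⇒* ε)).

S → b C x S S': PREDICT = { 'b' }
  'b' is in predict set, so this production goes in M[S, 'b']
S → n: PREDICT = { 'n' }

M[S, 'b'] = S → b C x S S'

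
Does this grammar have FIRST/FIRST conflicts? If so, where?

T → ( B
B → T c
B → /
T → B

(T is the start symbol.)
A FIRST/FIRST conflict occurs when two productions N → α and N → β for the same non-terminal have FIRST(α) ∩ FIRST(β) ≠ ∅ (with ε ∈ FIRST of a nullable right-hand side, so two nullable alternatives also conflict).

FIRST sets of the non-terminals at (or reachable through a nullable prefix from) the front of some alternative:
  FIRST(B) = { '(', '/' }
  FIRST(T) = { '(', '/' }

Productions for T:
  T → ( B: FIRST = { '(' }
  T → B: FIRST = { '(', '/' }
Productions for B:
  B → T c: FIRST = { '(', '/' }
  B → /: FIRST = { '/' }

Conflict for T: T → ( B and T → B
  Overlap: { '(' }
Conflict for B: B → T c and B → /
  Overlap: { '/' }

Answer: Yes. T → '(' B / T → B on { '(' }; B → T c / B → '/' on { '/' }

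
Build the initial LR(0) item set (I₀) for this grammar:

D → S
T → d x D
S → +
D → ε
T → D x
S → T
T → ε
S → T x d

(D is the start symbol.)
{ [D → . S], [D → .], [D' → . D], [S → . +], [S → . T x d], [S → . T], [T → . D x], [T → . d x D], [T → .] }

First, augment the grammar with D' → D
I₀ = CLOSURE({ [D' → . D] }):
  [D' → . D] has the dot before D: add [D → . S], [D → .]
  [D → . S] has the dot before S: add [S → . +], [S → . T], [S → . T x d]
  [S → . T] has the dot before T: add [T → . d x D], [T → . D x], [T → .]
No further items can be added.

I₀ = { [D → . S], [D → .], [D' → . D], [S → . +], [S → . T x d], [S → . T], [T → . D x], [T → . d x D], [T → .] }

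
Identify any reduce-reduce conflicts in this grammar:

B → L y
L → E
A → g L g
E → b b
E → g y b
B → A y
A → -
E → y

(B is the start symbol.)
A reduce-reduce conflict occurs when an LR(0) state has two complete items [A → α .] and [B → β .] — both call for a reduction, and with no lookahead the parser cannot choose between them.

Augment with B' → B and build the canonical LR(0) collection (I0 = CLOSURE({[B' → . B]}), then GOTO on every symbol after a dot until no new states appear). It has 18 states:
  I0: { [A → . -], [A → . g L g], [B → . A y], [B → . L y], [B' → . B], [E → . b b], [E → . g y b], [E → . y], [L → . E] }  — shift
  I1: { [A → - .] }  — reduce
  I2: { [B → A . y] }  — shift
  I3: { [B' → B .] }  — accept
  I4: { [L → E .] }  — reduce
  I5: { [B → L . y] }  — shift
  I6: { [E → b . b] }  — shift
  I7: { [A → g . L g], [E → . b b], [E → . g y b], [E → . y], [E → g . y b], [L → . E] }  — shift
  I8: { [E → y .] }  — reduce
  I9: { [A → g L . g] }  — shift
  I10: { [E → g . y b] }  — shift
  I11: { [E → g y . b], [E → y .] }  — shift, reduce
  I12: { [E → g y b .] }  — reduce
  I13: { [E → g y . b] }  — shift
  I14: { [A → g L g .] }  — reduce
  I15: { [E → b b .] }  — reduce
  I16: { [B → L y .] }  — reduce
  I17: { [B → A y .] }  — reduce

No state contains more than one complete item.

Answer: No reduce-reduce conflicts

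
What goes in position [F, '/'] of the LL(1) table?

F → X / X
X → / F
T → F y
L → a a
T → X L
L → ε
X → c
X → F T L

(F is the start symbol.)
F → X / X

To find M[F, '/'], we find productions for F where '/' is in the predict set (PREDICT(N → α) = (FIRST(α) \ {ε}) ∪ (FOLLOW(N) if α ⇒* ε)).

Relevant sets:
  FIRST(X) = { '/', 'c' }

F → X / X: PREDICT = { '/', 'c' }
  '/' is in predict set, so this production goes in M[F, '/']

M[F, '/'] = F → X / X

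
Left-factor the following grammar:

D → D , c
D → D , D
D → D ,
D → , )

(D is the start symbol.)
D → D , D'
D' → c
D' → D
D' → ε
D → , )

Left-factoring transforms A → αβ₁ | αβ₂ into A → αA' and A' → β₁ | β₂
(α is the longest common prefix among the alternatives). Repeat until
no nonterminal has two alternatives with a common prefix.

Round 1: D has alternatives sharing prefix 'D ,'. Introduce D': D → D , D'
  Add: D' → c
  Add: D' → D
  Add: D' → ε

No remaining common prefixes — done.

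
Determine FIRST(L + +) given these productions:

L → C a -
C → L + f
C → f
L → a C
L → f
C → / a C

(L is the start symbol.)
FIRST sets of the non-terminals involved (from the grammar, by fixed-point iteration):
  FIRST(L) = { '/', 'a', 'f' }

To compute FIRST(L + +), process the symbols left to right:
Symbol L is a non-terminal. Add FIRST(L) \ {ε} = { '/', 'a', 'f' }
L is not nullable (ε ∉ FIRST(L)), so stop here.
FIRST(L + +) = { '/', 'a', 'f' }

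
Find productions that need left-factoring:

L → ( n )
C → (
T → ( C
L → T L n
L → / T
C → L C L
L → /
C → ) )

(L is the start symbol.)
Left-factoring is needed when two productions for the same non-terminal
share a common prefix on the right-hand side.

Productions for L:
  L → ( n )
  L → T L n
  L → / T
  L → /
Productions for C:
  C → (
  C → L C L
  C → ) )

Found common prefix '/' in productions for L

Answer: Yes, L has productions with common prefix '/'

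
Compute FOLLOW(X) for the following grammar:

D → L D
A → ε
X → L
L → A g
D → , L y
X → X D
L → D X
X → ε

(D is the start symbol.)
{ ',', 'g', 'y' }

To compute FOLLOW(X), find every occurrence of X on a right-hand side N → α X β: add FIRST(β) \ {ε}, and if β is empty or nullable also add FOLLOW(N). Iterate to a fixed point.

In X → X D: X is followed by D, add FIRST(D) \ {ε} = { ',', 'g' }
In L → D X: X is at the end, add FOLLOW(L)

The FOLLOW sets referred to above (computed the same way, to a fixed point):
  FOLLOW(L) = { ',', 'g', 'y' }

Taking the union: FOLLOW(X) = { ',', 'g', 'y' }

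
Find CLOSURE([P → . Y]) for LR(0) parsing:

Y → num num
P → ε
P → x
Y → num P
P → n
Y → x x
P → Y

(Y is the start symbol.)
To compute CLOSURE, for each item [A → α.Bβ] where B is a non-terminal, add [B → .γ] for all productions B → γ; repeat for the newly added items until nothing changes.

Start with: [P → . Y]
  [P → . Y] has the dot before Y: add [Y → . num num], [Y → . num P], [Y → . x x]
No further items can be added.

CLOSURE = { [P → . Y], [Y → . num P], [Y → . num num], [Y → . x x] }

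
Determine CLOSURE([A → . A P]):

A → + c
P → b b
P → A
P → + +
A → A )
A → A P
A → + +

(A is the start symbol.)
Start with: [A → . A P]
  [A → . A P] has the dot before A: add [A → . + c], [A → . A )], [A → . + +]
No further items can be added.

CLOSURE = { [A → . + +], [A → . + c], [A → . A )], [A → . A P] }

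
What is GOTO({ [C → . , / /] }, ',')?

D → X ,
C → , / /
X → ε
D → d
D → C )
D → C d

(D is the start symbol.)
GOTO(I, ',') = CLOSURE({ [A → αX.β] : [A → α.Xβ] ∈ I, X = ',' })

Items with dot before ',', with the dot advanced:
  [C → . , / /] → [C → , . / /]
Closure adds nothing (no advanced item has the dot before a non-terminal).

GOTO = { [C → , . / /] }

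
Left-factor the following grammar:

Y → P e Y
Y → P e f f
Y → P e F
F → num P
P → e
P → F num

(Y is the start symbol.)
Y → P e Y'
Y' → Y
Y' → f f
Y' → F
F → num P
P → e
P → F num

Left-factoring transforms A → αβ₁ | αβ₂ into A → αA' and A' → β₁ | β₂
(α is the longest common prefix among the alternatives). Repeat until
no nonterminal has two alternatives with a common prefix.

Round 1: Y has alternatives sharing prefix 'P e'. Introduce Y': Y → P e Y'
  Add: Y' → Y
  Add: Y' → f f
  Add: Y' → F

No remaining common prefixes — done.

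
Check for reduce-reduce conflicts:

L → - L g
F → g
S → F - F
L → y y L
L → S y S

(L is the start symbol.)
No reduce-reduce conflicts

Augment with L' → L and build the canonical LR(0) collection (I0 = CLOSURE({[L' → . L]}), then GOTO on every symbol after a dot until no new states appear). It has 15 states:
  I0: { [F → . g], [L → . - L g], [L → . S y S], [L → . y y L], [L' → . L], [S → . F - F] }  — shift
  I1: { [F → . g], [L → - . L g], [L → . - L g], [L → . S y S], [L → . y y L], [S → . F - F] }  — shift
  I2: { [S → F . - F] }  — shift
  I3: { [L' → L .] }  — accept
  I4: { [L → S . y S] }  — shift
  I5: { [F → g .] }  — reduce
  I6: { [L → y . y L] }  — shift
  I7: { [F → . g], [L → . - L g], [L → . S y S], [L → . y y L], [L → y y . L], [S → . F - F] }  — shift
  I8: { [L → y y L .] }  — reduce
  I9: { [F → . g], [L → S y . S], [S → . F - F] }  — shift
  I10: { [L → S y S .] }  — reduce
  I11: { [F → . g], [S → F - . F] }  — shift
  I12: { [S → F - F .] }  — reduce
  I13: { [L → - L . g] }  — shift
  I14: { [L → - L g .] }  — reduce

No state contains more than one complete item.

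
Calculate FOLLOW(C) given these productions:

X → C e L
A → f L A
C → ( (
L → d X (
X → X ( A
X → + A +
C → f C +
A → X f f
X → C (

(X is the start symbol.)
In X → C e L: C is followed by e L, add FIRST(e L) \ {ε} = { 'e' }
In C → f C +: C is followed by '+', add FIRST('+') \ {ε} = { '+' }
In X → C (: C is followed by '(', add FIRST('(') \ {ε} = { '(' }

Taking the union: FOLLOW(C) = { '(', '+', 'e' }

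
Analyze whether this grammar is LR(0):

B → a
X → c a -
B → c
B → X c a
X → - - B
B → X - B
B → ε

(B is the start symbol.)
No. Shift-reduce conflict between [B → .] and [B → . a]

A grammar is LR(0) if no state in the canonical LR(0) collection has:
  - both a shift item (dot before a terminal) and a complete item (shift-reduce conflict), or
  - two or more complete items (reduce-reduce conflict; the accept item [B' → B .] counts as a complete item here).

Augment with B' → B and build the canonical LR(0) collection (I0 = CLOSURE({[B' → . B]}), then GOTO on every symbol after a dot until no new states appear). It has 14 states:
  I0: { [B → . X - B], [B → . X c a], [B → . a], [B → . c], [B → .], [B' → . B], [X → . - - B], [X → . c a -] }  — shift, reduce
  I1: { [X → - . - B] }  — shift
  I2: { [B' → B .] }  — accept
  I3: { [B → X . - B], [B → X . c a] }  — shift
  I4: { [B → a .] }  — reduce
  I5: { [B → c .], [X → c . a -] }  — shift, reduce
  I6: { [X → c a . -] }  — shift
  I7: { [X → c a - .] }  — reduce
  I8: { [B → . X - B], [B → . X c a], [B → . a], [B → . c], [B → .], [B → X - . B], [X → . - - B], [X → . c a -] }  — shift, reduce
  I9: { [B → X c . a] }  — shift
  I10: { [B → X c a .] }  — reduce
  I11: { [B → X - B .] }  — reduce
  I12: { [B → . X - B], [B → . X c a], [B → . a], [B → . c], [B → .], [X → - - . B], [X → . - - B], [X → . c a -] }  — shift, reduce
  I13: { [X → - - B .] }  — reduce

Conflict in state I0:
  Shift-reduce conflict between [B → .] and [B → . a]
So the grammar is NOT LR(0).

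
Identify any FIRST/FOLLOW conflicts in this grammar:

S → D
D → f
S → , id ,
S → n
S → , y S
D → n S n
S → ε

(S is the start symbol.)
Nullable non-terminals: S.
FIRST sets used below: FIRST(D) = { 'f', 'n' }

S: nullable alternative(s) S → ε; FOLLOW(S) = { $, 'n' }
  S → D: FIRST \ {ε} = { 'f', 'n' } — overlaps FOLLOW(S) on { 'n' }: CONFLICT
  S → , id ,: FIRST \ {ε} = { ',' } — disjoint from FOLLOW(S)
  S → n: FIRST \ {ε} = { 'n' } — overlaps FOLLOW(S) on { 'n' }: CONFLICT
  S → , y S: FIRST \ {ε} = { ',' } — disjoint from FOLLOW(S)
  S → ε: FIRST \ {ε} = { } — this is the only nullable alternative, skip

D has no nullable alternative, so no FIRST/FOLLOW check is needed there.

So the grammar has 2 FIRST/FOLLOW conflicts (marked CONFLICT above).

Answer: Yes. S → D with FOLLOW(S) on { 'n' }; S → n with FOLLOW(S) on { 'n' }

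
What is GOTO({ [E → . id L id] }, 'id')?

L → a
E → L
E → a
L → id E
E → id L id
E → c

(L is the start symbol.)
GOTO(I, 'id') = CLOSURE({ [A → αX.β] : [A → α.Xβ] ∈ I, X = 'id' })

Items with dot before 'id', with the dot advanced:
  [E → . id L id] → [E → id . L id]
Closure of the advanced items:
  [E → id . L id] has the dot before L: add [L → . a], [L → . id E]

GOTO = { [E → id . L id], [L → . a], [L → . id E] }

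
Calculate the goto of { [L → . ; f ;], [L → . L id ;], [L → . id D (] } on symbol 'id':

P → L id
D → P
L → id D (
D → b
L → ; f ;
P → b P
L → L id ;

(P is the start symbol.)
GOTO(I, 'id') = CLOSURE({ [A → αX.β] : [A → α.Xβ] ∈ I, X = 'id' })

Items with dot before 'id', with the dot advanced:
  [L → . id D (] → [L → id . D (]
Closure of the advanced items:
  [L → id . D (] has the dot before D: add [D → . P], [D → . b]
  [D → . P] has the dot before P: add [P → . L id], [P → . b P]
  [P → . L id] has the dot before L: add [L → . id D (], [L → . ; f ;], [L → . L id ;]

GOTO = { [D → . P], [D → . b], [L → . ; f ;], [L → . L id ;], [L → . id D (], [L → id . D (], [P → . L id], [P → . b P] }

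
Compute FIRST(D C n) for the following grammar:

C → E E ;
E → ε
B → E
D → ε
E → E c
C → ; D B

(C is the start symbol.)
{ ';', 'c' }

FIRST sets of the non-terminals involved (from the grammar, by fixed-point iteration):
  FIRST(D) = { ε }
  FIRST(C) = { ';', 'c' }

To compute FIRST(D C n), process the symbols left to right:
Symbol D is a non-terminal. Add FIRST(D) \ {ε} = { }
D is nullable (ε ∈ FIRST(D)), continue to the next symbol.
Symbol C is a non-terminal. Add FIRST(C) \ {ε} = { ';', 'c' }
C is not nullable (ε ∉ FIRST(C)), so stop here.
FIRST(D C n) = { ';', 'c' }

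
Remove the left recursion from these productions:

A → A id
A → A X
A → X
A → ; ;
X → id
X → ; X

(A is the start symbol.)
A is directly left-recursive. The standard transformation for
  A → A α₁ | ... | A α_m | β₁ | ... | β_n
is
  A  → β₁ A' | ... | β_n A'
  A' → α₁ A' | ... | α_m A' | ε

A → X becomes A → X A'
A → ; ; becomes A → ; ; A'
A → A id becomes A' → id A'
A → A X becomes A' → X A'
Add A' → ε

Productions for other non-terminals are unchanged:
  X → id
  X → ; X

Resulting grammar:
A → X A'
A → ; ; A'
A' → id A'
A' → X A'
A' → ε
X → id
X → ; X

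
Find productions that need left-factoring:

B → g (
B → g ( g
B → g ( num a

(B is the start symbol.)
Left-factoring is needed when two productions for the same non-terminal
share a common prefix on the right-hand side.

Productions for B:
  B → g (
  B → g ( g
  B → g ( num a

Found common prefix 'g (' in productions for B

Answer: Yes, B has productions with common prefix 'g ('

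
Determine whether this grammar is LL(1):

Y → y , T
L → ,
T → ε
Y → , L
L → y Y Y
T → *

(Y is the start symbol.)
Yes, the grammar is LL(1).

A grammar is LL(1) if for each non-terminal N with multiple productions, the predict sets of those productions are pairwise disjoint, where PREDICT(N → α) = (FIRST(α) \ {ε}) ∪ (FOLLOW(N) if α ⇒* ε).

Relevant sets:
  FOLLOW(T) = { $, ',', 'y' }

For Y:
  PREDICT(Y → y ',' T) = { 'y' }
  PREDICT(Y → ',' L) = { ',' }
For L:
  PREDICT(L → ',') = { ',' }
  PREDICT(L → y Y Y) = { 'y' }
For T:
  PREDICT(T → ε) = { $, ',', 'y' }
  PREDICT(T → '*') = { '*' }

All predict sets are disjoint. The grammar IS LL(1).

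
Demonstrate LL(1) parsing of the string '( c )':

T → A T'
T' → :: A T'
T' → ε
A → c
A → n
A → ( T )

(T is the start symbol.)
LL(1) parsing maintains a stack (initially the start symbol over $) and the input. At each step: if the stack top is a terminal, match it against the current input token; if it is a non-terminal N, replace it with the RHS of M[N, lookahead] (the unique production whose predict set contains the lookahead).

Stack is shown with the top on the left.

Stack        Input    Action
----------------------------
T $          ( c ) $  output T → A T'
A T' $       ( c ) $  output A → ( T )
( T ) T' $   ( c ) $  match '('
T ) T' $     c ) $    output T → A T'
A T' ) T' $  c ) $    output A → c
c T' ) T' $  c ) $    match 'c'
T' ) T' $    ) $      output T' → ε
) T' $       ) $      match ')'
T' $         $        output T' → ε
$            $        accept

The string is accepted.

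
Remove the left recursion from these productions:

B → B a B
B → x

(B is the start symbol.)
B → x B'
B' → a B B'
B' → ε

B is directly left-recursive. The standard transformation for
  A → A α₁ | ... | A α_m | β₁ | ... | β_n
is
  A  → β₁ A' | ... | β_n A'
  A' → α₁ A' | ... | α_m A' | ε

B → x becomes B → x B'
B → B a B becomes B' → a B B'
Add B' → ε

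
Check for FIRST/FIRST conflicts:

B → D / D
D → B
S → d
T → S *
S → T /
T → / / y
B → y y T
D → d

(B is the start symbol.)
A FIRST/FIRST conflict occurs when two productions N → α and N → β for the same non-terminal have FIRST(α) ∩ FIRST(β) ≠ ∅ (with ε ∈ FIRST of a nullable right-hand side, so two nullable alternatives also conflict).

FIRST sets of the non-terminals at (or reachable through a nullable prefix from) the front of some alternative:
  FIRST(D) = { 'd', 'y' }
  FIRST(B) = { 'd', 'y' }
  FIRST(T) = { '/', 'd' }
  FIRST(S) = { '/', 'd' }

Productions for B:
  B → D / D: FIRST = { 'd', 'y' }
  B → y y T: FIRST = { 'y' }
Productions for D:
  D → B: FIRST = { 'd', 'y' }
  D → d: FIRST = { 'd' }
Productions for S:
  S → d: FIRST = { 'd' }
  S → T /: FIRST = { '/', 'd' }
Productions for T:
  T → S *: FIRST = { '/', 'd' }
  T → / / y: FIRST = { '/' }

Conflict for B: B → D / D and B → y y T
  Overlap: { 'y' }
Conflict for D: D → B and D → d
  Overlap: { 'd' }
Conflict for S: S → d and S → T /
  Overlap: { 'd' }
Conflict for T: T → S * and T → / / y
  Overlap: { '/' }

Answer: Yes. B → D '/' D / B → y y T on { 'y' }; D → B / D → d on { 'd' }; S → d / S → T '/' on { 'd' }; T → S '*' / T → '/' '/' y on { '/' }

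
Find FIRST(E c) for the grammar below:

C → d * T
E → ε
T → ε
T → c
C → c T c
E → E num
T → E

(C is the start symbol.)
{ 'c', 'num' }

FIRST sets of the non-terminals involved (from the grammar, by fixed-point iteration):
  FIRST(E) = { 'num', ε }

To compute FIRST(E c), process the symbols left to right:
Symbol E is a non-terminal. Add FIRST(E) \ {ε} = { 'num' }
E is nullable (ε ∈ FIRST(E)), continue to the next symbol.
Symbol c is a terminal. Add 'c' and stop.
FIRST(E c) = { 'c', 'num' }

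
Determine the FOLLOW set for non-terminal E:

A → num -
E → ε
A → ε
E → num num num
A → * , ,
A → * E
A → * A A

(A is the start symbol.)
To compute FOLLOW(E), find every occurrence of E on a right-hand side N → α E β: add FIRST(β) \ {ε}, and if β is empty or nullable also add FOLLOW(N). Iterate to a fixed point.

In A → * E: E is at the end, add FOLLOW(A)

The FOLLOW sets referred to above (computed the same way, to a fixed point):
  FOLLOW(A) = { $, '*', 'num' }

Taking the union: FOLLOW(E) = { $, '*', 'num' }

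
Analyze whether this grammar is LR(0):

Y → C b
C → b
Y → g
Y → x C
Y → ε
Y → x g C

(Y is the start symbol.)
A grammar is LR(0) if no state in the canonical LR(0) collection has:
  - both a shift item (dot before a terminal) and a complete item (shift-reduce conflict), or
  - two or more complete items (reduce-reduce conflict; the accept item [Y' → Y .] counts as a complete item here).

Augment with Y' → Y and build the canonical LR(0) collection (I0 = CLOSURE({[Y' → . Y]}), then GOTO on every symbol after a dot until no new states appear). It has 10 states:
  I0: { [C → . b], [Y → . C b], [Y → . g], [Y → . x C], [Y → . x g C], [Y → .], [Y' → . Y] }  — shift, reduce
  I1: { [Y → C . b] }  — shift
  I2: { [Y' → Y .] }  — accept
  I3: { [C → b .] }  — reduce
  I4: { [Y → g .] }  — reduce
  I5: { [C → . b], [Y → x . C], [Y → x . g C] }  — shift
  I6: { [Y → x C .] }  — reduce
  I7: { [C → . b], [Y → x g . C] }  — shift
  I8: { [Y → x g C .] }  — reduce
  I9: { [Y → C b .] }  — reduce

Conflict in state I0:
  Shift-reduce conflict between [Y → .] and [C → . b]
So the grammar is NOT LR(0).

Answer: No. Shift-reduce conflict between [Y → .] and [C → . b]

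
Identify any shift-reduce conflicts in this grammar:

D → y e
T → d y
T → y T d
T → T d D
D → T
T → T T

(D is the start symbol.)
Yes — I2: [D → T .] vs [T → T . d D]; I8: [T → T T .] vs [T → T . d D]; I9: [T → y T d .] vs [D → . y e]; I11: [T → d y .] vs [D → y . e]

A shift-reduce conflict occurs when an LR(0) state has both:
  - a complete (reduce) item [A → α .] (dot at the end), and
  - a shift item [B → β . c γ] (dot before a terminal).

Augment with D' → D and build the canonical LR(0) collection (I0 = CLOSURE({[D' → . D]}), then GOTO on every symbol after a dot until no new states appear). It has 14 states:
  I0: { [D → . T], [D → . y e], [D' → . D], [T → . T T], [T → . T d D], [T → . d y], [T → . y T d] }  — shift
  I1: { [D' → D .] }  — accept
  I2: { [D → T .], [T → . T T], [T → . T d D], [T → . d y], [T → . y T d], [T → T . T], [T → T . d D] }  — shift, reduce
  I3: { [T → d . y] }  — shift
  I4: { [D → y . e], [T → . T T], [T → . T d D], [T → . d y], [T → . y T d], [T → y . T d] }  — shift
  I5: { [T → . T T], [T → . T d D], [T → . d y], [T → . y T d], [T → T . T], [T → T . d D], [T → y T . d] }  — shift
  I6: { [D → y e .] }  — reduce
  I7: { [T → . T T], [T → . T d D], [T → . d y], [T → . y T d], [T → y . T d] }  — shift
  I8: { [T → . T T], [T → . T d D], [T → . d y], [T → . y T d], [T → T . T], [T → T . d D], [T → T T .] }  — shift, reduce
  I9: { [D → . T], [D → . y e], [T → . T T], [T → . T d D], [T → . d y], [T → . y T d], [T → T d . D], [T → d . y], [T → y T d .] }  — shift, reduce
  I10: { [T → T d D .] }  — reduce
  I11: { [D → y . e], [T → . T T], [T → . T d D], [T → . d y], [T → . y T d], [T → d y .], [T → y . T d] }  — shift, reduce
  I12: { [D → . T], [D → . y e], [T → . T T], [T → . T d D], [T → . d y], [T → . y T d], [T → T d . D], [T → d . y] }  — shift
  I13: { [T → d y .] }  — reduce

I2 contains reduce item [D → T .] and shift items [T → T . d D], [T → . d y], [T → . y T d] — shift-reduce conflict.
I8 contains reduce item [T → T T .] and shift items [T → T . d D], [T → . d y], [T → . y T d] — shift-reduce conflict.
I9 contains reduce item [T → y T d .] and shift items [D → . y e], [T → . d y], [T → d . y], [T → . y T d] — shift-reduce conflict.
I11 contains reduce item [T → d y .] and shift items [D → y . e], [T → . d y], [T → . y T d] — shift-reduce conflict.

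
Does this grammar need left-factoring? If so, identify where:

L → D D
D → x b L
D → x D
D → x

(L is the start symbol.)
Left-factoring is needed when two productions for the same non-terminal
share a common prefix on the right-hand side.

Productions for D:
  D → x b L
  D → x D
  D → x

Found common prefix 'x' in productions for D

Answer: Yes, D has productions with common prefix 'x'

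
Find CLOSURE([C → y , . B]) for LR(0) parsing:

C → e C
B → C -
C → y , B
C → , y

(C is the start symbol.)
{ [B → . C -], [C → . , y], [C → . e C], [C → . y , B], [C → y , . B] }

To compute CLOSURE, for each item [A → α.Bβ] where B is a non-terminal, add [B → .γ] for all productions B → γ; repeat for the newly added items until nothing changes.

Start with: [C → y , . B]
  [C → y , . B] has the dot before B: add [B → . C -]
  [B → . C -] has the dot before C: add [C → . e C], [C → . y , B], [C → . , y]
No further items can be added.

CLOSURE = { [B → . C -], [C → . , y], [C → . e C], [C → . y , B], [C → y , . B] }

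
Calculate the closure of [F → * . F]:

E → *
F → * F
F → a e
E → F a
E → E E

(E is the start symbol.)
Start with: [F → * . F]
  [F → * . F] has the dot before F: add [F → . * F], [F → . a e]
No further items can be added.

CLOSURE = { [F → * . F], [F → . * F], [F → . a e] }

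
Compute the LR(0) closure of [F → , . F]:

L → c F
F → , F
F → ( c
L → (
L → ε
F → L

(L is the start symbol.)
{ [F → , . F], [F → . ( c], [F → . , F], [F → . L], [L → . (], [L → . c F], [L → .] }

To compute CLOSURE, for each item [A → α.Bβ] where B is a non-terminal, add [B → .γ] for all productions B → γ; repeat for the newly added items until nothing changes.

Start with: [F → , . F]
  [F → , . F] has the dot before F: add [F → . , F], [F → . ( c], [F → . L]
  [F → . L] has the dot before L: add [L → . c F], [L → . (], [L → .]
No further items can be added.

CLOSURE = { [F → , . F], [F → . ( c], [F → . , F], [F → . L], [L → . (], [L → . c F], [L → .] }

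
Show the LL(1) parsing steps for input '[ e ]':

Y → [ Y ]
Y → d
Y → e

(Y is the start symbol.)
LL(1) parsing maintains a stack (initially the start symbol over $) and the input. At each step: if the stack top is a terminal, match it against the current input token; if it is a non-terminal N, replace it with the RHS of M[N, lookahead] (the unique production whose predict set contains the lookahead).

Stack is shown with the top on the left.

Stack    Input    Action
------------------------
Y $      [ e ] $  output Y → [ Y ]
[ Y ] $  [ e ] $  match '['
Y ] $    e ] $    output Y → e
e ] $    e ] $    match 'e'
] $      ] $      match ']'
$        $        accept

The string is accepted.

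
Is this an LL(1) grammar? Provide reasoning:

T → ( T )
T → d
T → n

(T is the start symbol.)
Yes, the grammar is LL(1).

A grammar is LL(1) if for each non-terminal N with multiple productions, the predict sets of those productions are pairwise disjoint, where PREDICT(N → α) = (FIRST(α) \ {ε}) ∪ (FOLLOW(N) if α ⇒* ε).

For T:
  PREDICT(T → '(' T ')') = { '(' }
  PREDICT(T → d) = { 'd' }
  PREDICT(T → n) = { 'n' }

All predict sets are disjoint. The grammar IS LL(1).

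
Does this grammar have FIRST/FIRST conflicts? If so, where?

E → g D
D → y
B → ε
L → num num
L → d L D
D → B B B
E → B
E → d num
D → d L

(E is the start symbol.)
No FIRST/FIRST conflicts.

A FIRST/FIRST conflict occurs when two productions N → α and N → β for the same non-terminal have FIRST(α) ∩ FIRST(β) ≠ ∅ (with ε ∈ FIRST of a nullable right-hand side, so two nullable alternatives also conflict).

FIRST sets of the non-terminals at (or reachable through a nullable prefix from) the front of some alternative:
  FIRST(B) = { ε }

Productions for E:
  E → g D: FIRST = { 'g' }
  E → B: FIRST = { ε }
  E → d num: FIRST = { 'd' }
Productions for D:
  D → y: FIRST = { 'y' }
  D → B B B: FIRST = { ε }
  D → d L: FIRST = { 'd' }
Productions for L:
  L → num num: FIRST = { 'num' }
  L → d L D: FIRST = { 'd' }
B has only one production, so no FIRST/FIRST conflict is possible there.

All alternatives of each non-terminal have pairwise disjoint FIRST sets.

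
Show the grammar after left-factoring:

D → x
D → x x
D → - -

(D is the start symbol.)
Left-factoring transforms A → αβ₁ | αβ₂ into A → αA' and A' → β₁ | β₂
(α is the longest common prefix among the alternatives). Repeat until
no nonterminal has two alternatives with a common prefix.

Round 1: D has alternatives sharing prefix 'x'. Introduce D': D → x D'
  Add: D' → ε
  Add: D' → x

No remaining common prefixes — done.

Resulting grammar:
D → x D'
D' → ε
D' → x
D → - -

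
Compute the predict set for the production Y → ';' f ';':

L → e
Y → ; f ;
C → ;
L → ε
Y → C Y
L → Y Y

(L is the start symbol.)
PREDICT(Y → ';' f ';') = (FIRST(RHS) \ {ε}) ∪ (FOLLOW(Y) if ε ∈ FIRST(RHS), i.e. RHS ⇒* ε)
FIRST(';' f ';') = { ';' }
ε ∉ FIRST(';' f ';'), so FOLLOW(Y) is not added.
PREDICT(Y → ';' f ';') = { ';' }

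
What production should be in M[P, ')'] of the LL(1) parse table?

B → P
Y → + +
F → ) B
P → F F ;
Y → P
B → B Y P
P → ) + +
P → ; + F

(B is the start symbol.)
To find M[P, ')'], we find productions for P where ')' is in the predict set (PREDICT(N → α) = (FIRST(α) \ {ε}) ∪ (FOLLOW(N) if α ⇒* ε)).

Relevant sets:
  FIRST(F) = { ')' }

P → F F ;: PREDICT = { ')' }
  ')' is in predict set, so this production goes in M[P, ')']
P → ) + +: PREDICT = { ')' }
  ')' is in predict set, so this production goes in M[P, ')']
P → ; + F: PREDICT = { ';' }

M[P, ')'] = P → F F ;, P → ) + +  (a multiply-defined cell — the grammar is not LL(1))

Answer: P → F F ;, P → ) + +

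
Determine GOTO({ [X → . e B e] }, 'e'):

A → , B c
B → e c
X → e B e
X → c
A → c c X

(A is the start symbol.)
GOTO(I, 'e') = CLOSURE({ [A → αX.β] : [A → α.Xβ] ∈ I, X = 'e' })

Items with dot before 'e', with the dot advanced:
  [X → . e B e] → [X → e . B e]
Closure of the advanced items:
  [X → e . B e] has the dot before B: add [B → . e c]

GOTO = { [B → . e c], [X → e . B e] }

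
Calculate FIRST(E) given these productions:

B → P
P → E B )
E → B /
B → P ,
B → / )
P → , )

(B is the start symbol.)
FIRST sets of the other non-terminals involved (by the same procedure, iterated to a fixed point):
  FIRST(B) = { ',', '/' }

From E → B /:
  - B is a non-terminal: add FIRST(B) \ {ε} = { ',', '/' }
    B is not nullable, so stop

Collecting: FIRST(E) = { ',', '/' }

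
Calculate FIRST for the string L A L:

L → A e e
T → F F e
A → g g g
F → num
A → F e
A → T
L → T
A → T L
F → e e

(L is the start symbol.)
FIRST sets of the non-terminals involved (from the grammar, by fixed-point iteration):
  FIRST(L) = { 'e', 'g', 'num' }

To compute FIRST(L A L), process the symbols left to right:
Symbol L is a non-terminal. Add FIRST(L) \ {ε} = { 'e', 'g', 'num' }
L is not nullable (ε ∉ FIRST(L)), so stop here.
FIRST(L A L) = { 'e', 'g', 'num' }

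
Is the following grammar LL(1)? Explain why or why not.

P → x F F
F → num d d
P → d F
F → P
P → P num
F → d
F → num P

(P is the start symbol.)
No. Predict set conflict for P: { 'x' }

Relevant sets:
  FIRST(P) = { 'd', 'x' }

For P:
  PREDICT(P → x F F) = { 'x' }
  PREDICT(P → d F) = { 'd' }
  PREDICT(P → P num) = { 'd', 'x' }
For F:
  PREDICT(F → num d d) = { 'num' }
  PREDICT(F → P) = { 'd', 'x' }
  PREDICT(F → d) = { 'd' }
  PREDICT(F → num P) = { 'num' }

Conflict found: Predict set conflict for P: { 'x' }
The grammar is NOT LL(1).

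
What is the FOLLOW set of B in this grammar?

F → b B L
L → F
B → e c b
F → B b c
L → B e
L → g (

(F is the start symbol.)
{ 'b', 'e', 'g' }

To compute FOLLOW(B), find every occurrence of B on a right-hand side N → α B β: add FIRST(β) \ {ε}, and if β is empty or nullable also add FOLLOW(N). Iterate to a fixed point.

In F → b B L: B is followed by L, add FIRST(L) \ {ε} = { 'b', 'e', 'g' }
In F → B b c: B is followed by b c, add FIRST(b c) \ {ε} = { 'b' }
In L → B e: B is followed by e, add FIRST(e) \ {ε} = { 'e' }

Taking the union: FOLLOW(B) = { 'b', 'e', 'g' }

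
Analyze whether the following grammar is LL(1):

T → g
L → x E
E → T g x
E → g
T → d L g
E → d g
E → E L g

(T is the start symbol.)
Relevant sets:
  FIRST(T) = { 'd', 'g' }
  FIRST(E) = { 'd', 'g' }

For T:
  PREDICT(T → g) = { 'g' }
  PREDICT(T → d L g) = { 'd' }
For E:
  PREDICT(E → T g x) = { 'd', 'g' }
  PREDICT(E → g) = { 'g' }
  PREDICT(E → d g) = { 'd' }
  PREDICT(E → E L g) = { 'd', 'g' }
L has a single production, so nothing to check there.

Conflict found: Predict set conflict for E: { 'g' }
The grammar is NOT LL(1).

Answer: No. Predict set conflict for E: { 'g' }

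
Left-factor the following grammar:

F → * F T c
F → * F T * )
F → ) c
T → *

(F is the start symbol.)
Left-factoring transforms A → αβ₁ | αβ₂ into A → αA' and A' → β₁ | β₂
(α is the longest common prefix among the alternatives). Repeat until
no nonterminal has two alternatives with a common prefix.

Round 1: F has alternatives sharing prefix '* F T'. Introduce F': F → * F T F'
  Add: F' → c
  Add: F' → * )

No remaining common prefixes — done.

Resulting grammar:
F → * F T F'
F' → c
F' → * )
F → ) c
T → *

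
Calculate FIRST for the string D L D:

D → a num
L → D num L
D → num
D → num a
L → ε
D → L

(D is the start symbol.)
{ 'a', 'num', ε }

FIRST sets of the non-terminals involved (from the grammar, by fixed-point iteration):
  FIRST(D) = { 'a', 'num', ε }
  FIRST(L) = { 'a', 'num', ε }

To compute FIRST(D L D), process the symbols left to right:
Symbol D is a non-terminal. Add FIRST(D) \ {ε} = { 'a', 'num' }
D is nullable (ε ∈ FIRST(D)), continue to the next symbol.
Symbol L is a non-terminal. Add FIRST(L) \ {ε} = { 'a', 'num' }
L is nullable (ε ∈ FIRST(L)), continue to the next symbol.
Symbol D is a non-terminal. Add FIRST(D) \ {ε} = { 'a', 'num' }
D is nullable (ε ∈ FIRST(D)), continue to the next symbol.
All symbols are nullable, so ε is in the result.
FIRST(D L D) = { 'a', 'num', ε }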